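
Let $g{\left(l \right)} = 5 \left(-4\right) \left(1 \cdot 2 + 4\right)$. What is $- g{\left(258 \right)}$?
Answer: $120$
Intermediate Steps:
$g{\left(l \right)} = -120$ ($g{\left(l \right)} = - 20 \left(2 + 4\right) = \left(-20\right) 6 = -120$)
$- g{\left(258 \right)} = \left(-1\right) \left(-120\right) = 120$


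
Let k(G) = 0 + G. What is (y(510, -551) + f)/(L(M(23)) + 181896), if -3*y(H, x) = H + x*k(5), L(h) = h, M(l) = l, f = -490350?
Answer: -1468805/545757 ≈ -2.6913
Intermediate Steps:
k(G) = G
y(H, x) = -5*x/3 - H/3 (y(H, x) = -(H + x*5)/3 = -(H + 5*x)/3 = -5*x/3 - H/3)
(y(510, -551) + f)/(L(M(23)) + 181896) = ((-5/3*(-551) - ⅓*510) - 490350)/(23 + 181896) = ((2755/3 - 170) - 490350)/181919 = (2245/3 - 490350)*(1/181919) = -1468805/3*1/181919 = -1468805/545757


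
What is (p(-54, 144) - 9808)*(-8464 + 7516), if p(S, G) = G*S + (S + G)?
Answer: 16584312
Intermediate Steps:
p(S, G) = G + S + G*S (p(S, G) = G*S + (G + S) = G + S + G*S)
(p(-54, 144) - 9808)*(-8464 + 7516) = ((144 - 54 + 144*(-54)) - 9808)*(-8464 + 7516) = ((144 - 54 - 7776) - 9808)*(-948) = (-7686 - 9808)*(-948) = -17494*(-948) = 16584312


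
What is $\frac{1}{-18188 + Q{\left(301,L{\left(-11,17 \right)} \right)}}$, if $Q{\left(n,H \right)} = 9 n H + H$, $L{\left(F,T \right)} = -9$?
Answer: $- \frac{1}{42578} \approx -2.3486 \cdot 10^{-5}$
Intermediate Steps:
$Q{\left(n,H \right)} = H + 9 H n$ ($Q{\left(n,H \right)} = 9 H n + H = H + 9 H n$)
$\frac{1}{-18188 + Q{\left(301,L{\left(-11,17 \right)} \right)}} = \frac{1}{-18188 - 9 \left(1 + 9 \cdot 301\right)} = \frac{1}{-18188 - 9 \left(1 + 2709\right)} = \frac{1}{-18188 - 24390} = \frac{1}{-42578} = - \frac{1}{42578}$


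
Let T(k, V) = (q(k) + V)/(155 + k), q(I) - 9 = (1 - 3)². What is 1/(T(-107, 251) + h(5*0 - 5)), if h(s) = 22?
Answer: 2/55 ≈ 0.036364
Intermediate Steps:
q(I) = 13 (q(I) = 9 + (1 - 3)² = 9 + (-2)² = 9 + 4 = 13)
T(k, V) = (13 + V)/(155 + k)
1/(T(-107, 251) + h(5*0 - 5)) = 1/((13 + 251)/(155 - 107) + 22) = 1/(264/48 + 22) = 1/((1/48)*264 + 22) = 1/(11/2 + 22) = 1/(55/2) = 2/55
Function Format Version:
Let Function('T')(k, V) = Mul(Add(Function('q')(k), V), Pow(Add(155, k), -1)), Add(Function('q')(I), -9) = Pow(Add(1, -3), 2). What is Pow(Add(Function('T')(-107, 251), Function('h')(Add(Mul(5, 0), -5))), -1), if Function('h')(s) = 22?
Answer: Rational(2, 55) ≈ 0.036364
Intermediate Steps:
Function('q')(I) = 13 (Function('q')(I) = Add(9, Pow(Add(1, -3), 2)) = Add(9, Pow(-2, 2)) = Add(9, 4) = 13)
Function('T')(k, V) = Mul(Pow(Add(155, k), -1), Add(13, V)) (Function('T')(k, V) = Mul(Add(13, V), Pow(Add(155, k), -1)) = Mul(Pow(Add(155, k), -1), Add(13, V)))
Pow(Add(Function('T')(-107, 251), Function('h')(Add(Mul(5, 0), -5))), -1) = Pow(Add(Mul(Pow(Add(155, -107), -1), Add(13, 251)), 22), -1) = Pow(Add(Mul(Pow(48, -1), 264), 22), -1) = Pow(Add(Mul(Rational(1, 48), 264), 22), -1) = Pow(Add(Rational(11, 2), 22), -1) = Pow(Rational(55, 2), -1) = Rational(2, 55)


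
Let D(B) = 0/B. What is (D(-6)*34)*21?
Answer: 0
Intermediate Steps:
D(B) = 0
(D(-6)*34)*21 = (0*34)*21 = 0*21 = 0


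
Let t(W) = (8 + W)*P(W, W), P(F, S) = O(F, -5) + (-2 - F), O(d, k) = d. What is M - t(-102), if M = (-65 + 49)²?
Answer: 68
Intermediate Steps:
P(F, S) = -2 (P(F, S) = F + (-2 - F) = -2)
t(W) = -16 - 2*W (t(W) = (8 + W)*(-2) = -16 - 2*W)
M = 256 (M = (-16)² = 256)
M - t(-102) = 256 - (-16 - 2*(-102)) = 256 - (-16 + 204) = 256 - 1*188 = 256 - 188 = 68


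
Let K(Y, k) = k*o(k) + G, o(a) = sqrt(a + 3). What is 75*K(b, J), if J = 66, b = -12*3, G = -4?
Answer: -300 + 4950*sqrt(69) ≈ 40818.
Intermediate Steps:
o(a) = sqrt(3 + a)
b = -36
K(Y, k) = -4 + k*sqrt(3 + k) (K(Y, k) = k*sqrt(3 + k) - 4 = -4 + k*sqrt(3 + k))
75*K(b, J) = 75*(-4 + 66*sqrt(3 + 66)) = 75*(-4 + 66*sqrt(69)) = -300 + 4950*sqrt(69)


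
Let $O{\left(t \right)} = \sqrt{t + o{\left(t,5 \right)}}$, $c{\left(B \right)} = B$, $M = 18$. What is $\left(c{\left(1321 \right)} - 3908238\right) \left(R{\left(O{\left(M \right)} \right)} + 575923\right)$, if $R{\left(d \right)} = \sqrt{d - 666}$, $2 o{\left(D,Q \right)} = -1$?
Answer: $-2250083359391 - \frac{3906917 i \sqrt{2664 - 2 \sqrt{70}}}{2} \approx -2.2501 \cdot 10^{12} - 1.0051 \cdot 10^{8} i$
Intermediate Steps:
$o{\left(D,Q \right)} = - \frac{1}{2}$ ($o{\left(D,Q \right)} = \frac{1}{2} \left(-1\right) = - \frac{1}{2}$)
$O{\left(t \right)} = \sqrt{- \frac{1}{2} + t}$ ($O{\left(t \right)} = \sqrt{t - \frac{1}{2}} = \sqrt{- \frac{1}{2} + t}$)
$R{\left(d \right)} = \sqrt{-666 + d}$ ($R{\left(d \right)} = \sqrt{d - 666} = \sqrt{-666 + d}$)
$\left(c{\left(1321 \right)} - 3908238\right) \left(R{\left(O{\left(M \right)} \right)} + 575923\right) = \left(1321 - 3908238\right) \left(\sqrt{-666 + \frac{\sqrt{-2 + 4 \cdot 18}}{2}} + 575923\right) = - 3906917 \left(\sqrt{-666 + \frac{\sqrt{-2 + 72}}{2}} + 575923\right) = - 3906917 \left(\sqrt{-666 + \frac{\sqrt{70}}{2}} + 575923\right) = - 3906917 \left(575923 + \sqrt{-666 + \frac{\sqrt{70}}{2}}\right) = -2250083359391 - 3906917 \sqrt{-666 + \frac{\sqrt{70}}{2}}$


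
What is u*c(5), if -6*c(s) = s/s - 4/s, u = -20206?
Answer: 10103/15 ≈ 673.53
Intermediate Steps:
c(s) = -1/6 + 2/(3*s) (c(s) = -(s/s - 4/s)/6 = -(1 - 4/s)/6 = -1/6 + 2/(3*s))
u*c(5) = -10103*(4 - 1*5)/(3*5) = -10103*(4 - 5)/(3*5) = -10103*(-1)/(3*5) = -20206*(-1/30) = 10103/15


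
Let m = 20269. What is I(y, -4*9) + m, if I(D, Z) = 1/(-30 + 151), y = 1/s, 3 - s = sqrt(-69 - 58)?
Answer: 2452550/121 ≈ 20269.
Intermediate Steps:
s = 3 - I*sqrt(127) (s = 3 - sqrt(-69 - 58) = 3 - sqrt(-127) = 3 - I*sqrt(127) ≈ 3.0 - 11.269*I)
y = 1/(3 - I*sqrt(127)) ≈ 0.022059 + 0.082863*I
I(D, Z) = 1/121
I(y, -4*9) + m = 1/121 + 20269 = 2452550/121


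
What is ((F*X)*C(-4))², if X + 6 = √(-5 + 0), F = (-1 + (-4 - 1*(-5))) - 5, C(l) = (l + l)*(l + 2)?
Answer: 198400 - 76800*I*√5 ≈ 1.984e+5 - 1.7173e+5*I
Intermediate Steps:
C(l) = 2*l*(2 + l) (C(l) = (2*l)*(2 + l) = 2*l*(2 + l))
F = -5 (F = (-1 + (-4 + 5)) - 5 = (-1 + 1) - 5 = 0 - 5 = -5)
X = -6 + I*√5 (X = -6 + √(-5 + 0) = -6 + √(-5) = -6 + I*√5 ≈ -6.0 + 2.2361*I)
((F*X)*C(-4))² = ((-5*(-6 + I*√5))*(2*(-4)*(2 - 4)))² = ((30 - 5*I*√5)*(2*(-4)*(-2)))² = ((30 - 5*I*√5)*16)² = (480 - 80*I*√5)²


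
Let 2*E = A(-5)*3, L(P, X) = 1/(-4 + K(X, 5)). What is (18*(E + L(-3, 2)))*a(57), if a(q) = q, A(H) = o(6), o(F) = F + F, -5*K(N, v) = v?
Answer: 91314/5 ≈ 18263.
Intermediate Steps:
K(N, v) = -v/5
o(F) = 2*F
A(H) = 12 (A(H) = 2*6 = 12)
L(P, X) = -⅕ (L(P, X) = 1/(-4 - ⅕*5) = 1/(-4 - 1) = 1/(-5) = -⅕)
E = 18 (E = (12*3)/2 = (½)*36 = 18)
(18*(E + L(-3, 2)))*a(57) = (18*(18 - ⅕))*57 = (18*(89/5))*57 = (1602/5)*57 = 91314/5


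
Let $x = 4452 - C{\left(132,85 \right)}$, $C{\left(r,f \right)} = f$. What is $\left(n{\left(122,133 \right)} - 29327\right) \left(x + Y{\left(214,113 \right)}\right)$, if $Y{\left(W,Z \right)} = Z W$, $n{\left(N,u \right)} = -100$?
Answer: $-840111423$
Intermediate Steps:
$x = 4367$ ($x = 4452 - 85 = 4367$)
$Y{\left(W,Z \right)} = W Z$
$\left(n{\left(122,133 \right)} - 29327\right) \left(x + Y{\left(214,113 \right)}\right) = \left(-100 - 29327\right) \left(4367 + 214 \cdot 113\right) = - 29427 \left(4367 + 24182\right) = \left(-29427\right) 28549 = -840111423$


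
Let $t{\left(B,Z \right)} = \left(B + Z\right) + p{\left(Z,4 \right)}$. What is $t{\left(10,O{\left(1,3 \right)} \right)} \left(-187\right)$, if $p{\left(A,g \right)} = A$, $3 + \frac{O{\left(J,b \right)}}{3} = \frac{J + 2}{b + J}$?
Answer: $\frac{1309}{2} \approx 654.5$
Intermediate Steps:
$O{\left(J,b \right)} = -9 + \frac{3 \left(2 + J\right)}{J + b}$ ($O{\left(J,b \right)} = -9 + 3 \frac{J + 2}{b + J} = -9 + 3 \frac{2 + J}{J + b} = -9 + \frac{3 \left(2 + J\right)}{J + b}$)
$t{\left(B,Z \right)} = B + 2 Z$ ($t{\left(B,Z \right)} = \left(B + Z\right) + Z = B + 2 Z$)
$t{\left(10,O{\left(1,3 \right)} \right)} \left(-187\right) = \left(10 + 2 \frac{3 \left(2 - 9 - 2\right)}{1 + 3}\right) \left(-187\right) = \left(10 + 2 \frac{3 \left(2 - 9 - 2\right)}{4}\right) \left(-187\right) = \left(10 + 2 \cdot 3 \cdot \frac{1}{4} \left(-9\right)\right) \left(-187\right) = \left(10 + 2 \left(- \frac{27}{4}\right)\right) \left(-187\right) = \left(10 - \frac{27}{2}\right) \left(-187\right) = \left(- \frac{7}{2}\right) \left(-187\right) = \frac{1309}{2}$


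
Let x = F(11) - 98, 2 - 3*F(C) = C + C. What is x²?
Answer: 98596/9 ≈ 10955.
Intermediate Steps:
F(C) = ⅔ - 2*C/3 (F(C) = ⅔ - (C + C)/3 = ⅔ - 2*C/3)
x = -314/3 (x = (⅔ - ⅔*11) - 98 = (⅔ - 22/3) - 98 = -20/3 - 98 = -314/3 ≈ -104.67)
x² = (-314/3)² = 98596/9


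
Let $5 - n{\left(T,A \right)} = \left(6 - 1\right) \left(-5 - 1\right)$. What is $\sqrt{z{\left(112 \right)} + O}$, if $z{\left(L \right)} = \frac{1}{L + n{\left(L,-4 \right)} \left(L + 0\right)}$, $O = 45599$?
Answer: $\frac{\sqrt{1286986183}}{168} \approx 213.54$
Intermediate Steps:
$n{\left(T,A \right)} = 35$ ($n{\left(T,A \right)} = 5 - \left(6 - 1\right) \left(-5 - 1\right) = 5 - 5 \left(-6\right) = 5 - -30 = 5 + 30 = 35$)
$z{\left(L \right)} = \frac{1}{36 L}$ ($z{\left(L \right)} = \frac{1}{L + 35 \left(L + 0\right)} = \frac{1}{L + 35 L} = \frac{1}{36 L}$)
$\sqrt{z{\left(112 \right)} + O} = \sqrt{\frac{1}{36 \cdot 112} + 45599} = \sqrt{\frac{1}{36} \cdot \frac{1}{112} + 45599} = \sqrt{\frac{1}{4032} + 45599} = \sqrt{\frac{183855169}{4032}} = \frac{\sqrt{1286986183}}{168}$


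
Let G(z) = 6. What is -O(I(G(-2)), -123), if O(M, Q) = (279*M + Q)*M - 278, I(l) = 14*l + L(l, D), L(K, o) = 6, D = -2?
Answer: -2248552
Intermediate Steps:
I(l) = 6 + 14*l (I(l) = 14*l + 6 = 6 + 14*l)
O(M, Q) = -278 + M*(Q + 279*M) (O(M, Q) = (Q + 279*M)*M - 278 = M*(Q + 279*M) - 278 = -278 + M*(Q + 279*M))
-O(I(G(-2)), -123) = -(-278 + 279*(6 + 14*6)² + (6 + 14*6)*(-123)) = -(-278 + 279*(6 + 84)² + (6 + 84)*(-123)) = -(-278 + 279*90² + 90*(-123)) = -(-278 + 279*8100 - 11070) = -(-278 + 2259900 - 11070) = -1*2248552 = -2248552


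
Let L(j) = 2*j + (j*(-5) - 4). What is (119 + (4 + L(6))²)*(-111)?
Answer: -49173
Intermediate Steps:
L(j) = -4 - 3*j (L(j) = 2*j + (-5*j - 4) = 2*j + (-4 - 5*j) = -4 - 3*j)
(119 + (4 + L(6))²)*(-111) = (119 + (4 + (-4 - 3*6))²)*(-111) = (119 + (4 + (-4 - 18))²)*(-111) = (119 + (4 - 22)²)*(-111) = (119 + (-18)²)*(-111) = (119 + 324)*(-111) = 443*(-111) = -49173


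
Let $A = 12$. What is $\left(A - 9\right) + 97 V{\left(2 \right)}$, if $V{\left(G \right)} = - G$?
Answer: $-191$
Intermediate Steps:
$\left(A - 9\right) + 97 V{\left(2 \right)} = \left(12 - 9\right) + 97 \left(\left(-1\right) 2\right) = \left(12 - 9\right) + 97 \left(-2\right) = 3 - 194 = -191$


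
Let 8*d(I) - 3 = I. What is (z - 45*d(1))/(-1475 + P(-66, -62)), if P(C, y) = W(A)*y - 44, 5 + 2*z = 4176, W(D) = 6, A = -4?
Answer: -2063/1891 ≈ -1.0910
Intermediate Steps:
d(I) = 3/8 + I/8
z = 4171/2 (z = -5/2 + (1/2)*4176 = -5/2 + 2088 = 4171/2 ≈ 2085.5)
P(C, y) = -44 + 6*y (P(C, y) = 6*y - 44 = -44 + 6*y)
(z - 45*d(1))/(-1475 + P(-66, -62)) = (4171/2 - 45*(3/8 + (1/8)*1))/(-1475 + (-44 + 6*(-62))) = (4171/2 - 45*(3/8 + 1/8))/(-1475 + (-44 - 372)) = (4171/2 - 45*1/2)/(-1475 - 416) = (4171/2 - 45/2)/(-1891) = 2063*(-1/1891) = -2063/1891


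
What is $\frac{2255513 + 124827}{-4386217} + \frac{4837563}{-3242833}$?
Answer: $- \frac{2630695106581}{1293069930251} \approx -2.0345$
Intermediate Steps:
$\frac{2255513 + 124827}{-4386217} + \frac{4837563}{-3242833} = 2380340 \left(- \frac{1}{4386217}\right) + 4837563 \left(- \frac{1}{3242833}\right) = - \frac{2380340}{4386217} - \frac{4837563}{3242833} = - \frac{2630695106581}{1293069930251}$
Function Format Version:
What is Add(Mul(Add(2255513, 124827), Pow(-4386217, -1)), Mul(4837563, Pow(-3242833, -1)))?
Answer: Rational(-2630695106581, 1293069930251) ≈ -2.0345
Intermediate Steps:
Add(Mul(Add(2255513, 124827), Pow(-4386217, -1)), Mul(4837563, Pow(-3242833, -1))) = Add(Mul(2380340, Rational(-1, 4386217)), Mul(4837563, Rational(-1, 3242833))) = Add(Rational(-2380340, 4386217), Rational(-4837563, 3242833)) = Rational(-2630695106581, 1293069930251)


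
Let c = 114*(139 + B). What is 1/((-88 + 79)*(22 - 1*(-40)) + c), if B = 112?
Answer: 1/28056 ≈ 3.5643e-5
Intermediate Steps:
c = 28614 (c = 114*(139 + 112) = 114*251 = 28614)
1/((-88 + 79)*(22 - 1*(-40)) + c) = 1/((-88 + 79)*(22 - 1*(-40)) + 28614) = 1/(-9*(22 + 40) + 28614) = 1/(-9*62 + 28614) = 1/(-558 + 28614) = 1/28056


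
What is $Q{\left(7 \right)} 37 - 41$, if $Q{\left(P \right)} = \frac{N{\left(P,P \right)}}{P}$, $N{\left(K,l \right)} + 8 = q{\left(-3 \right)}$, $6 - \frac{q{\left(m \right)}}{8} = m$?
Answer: $\frac{2081}{7} \approx 297.29$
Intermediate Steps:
$q{\left(m \right)} = 48 - 8 m$
$N{\left(K,l \right)} = 64$ ($N{\left(K,l \right)} = -8 + \left(48 - -24\right) = -8 + \left(48 + 24\right) = -8 + 72 = 64$)
$Q{\left(P \right)} = \frac{64}{P}$
$Q{\left(7 \right)} 37 - 41 = \frac{64}{7} \cdot 37 - 41 = \frac{2368}{7} - 41 = \frac{2081}{7}$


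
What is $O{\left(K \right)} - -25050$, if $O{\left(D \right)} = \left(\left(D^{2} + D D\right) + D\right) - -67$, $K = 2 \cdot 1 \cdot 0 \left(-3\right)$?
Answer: $25117$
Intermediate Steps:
$K = 0$ ($K = 2 \cdot 0 \left(-3\right) = 2 \cdot 0 = 0$)
$O{\left(D \right)} = 67 + D + 2 D^{2}$ ($O{\left(D \right)} = \left(\left(D^{2} + D^{2}\right) + D\right) + 67 = \left(2 D^{2} + D\right) + 67 = \left(D + 2 D^{2}\right) + 67 = 67 + D + 2 D^{2}$)
$O{\left(K \right)} - -25050 = \left(67 + 0 + 2 \cdot 0^{2}\right) - -25050 = \left(67 + 0 + 2 \cdot 0\right) + 25050 = \left(67 + 0 + 0\right) + 25050 = 67 + 25050 = 25117$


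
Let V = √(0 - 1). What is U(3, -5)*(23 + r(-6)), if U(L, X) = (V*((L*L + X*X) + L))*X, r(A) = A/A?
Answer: -4440*I ≈ -4440.0*I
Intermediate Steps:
r(A) = 1
V = I (V = √(-1) = I ≈ 1.0*I)
U(L, X) = I*X*(L + L² + X²) (U(L, X) = (I*((L*L + X*X) + L))*X = (I*((L² + X²) + L))*X = (I*(L + L² + X²))*X = I*X*(L + L² + X²))
U(3, -5)*(23 + r(-6)) = (I*(-5)*(3 + 3² + (-5)²))*(23 + 1) = (I*(-5)*(3 + 9 + 25))*24 = (I*(-5)*37)*24 = -185*I*24 = -4440*I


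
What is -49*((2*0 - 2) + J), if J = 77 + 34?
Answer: -5341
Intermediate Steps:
J = 111
-49*((2*0 - 2) + J) = -49*((2*0 - 2) + 111) = -49*((0 - 2) + 111) = -49*(-2 + 111) = -49*109 = -5341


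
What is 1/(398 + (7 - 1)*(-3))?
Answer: 1/380 ≈ 0.0026316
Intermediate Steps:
1/(398 + (7 - 1)*(-3)) = 1/(398 + 6*(-3)) = 1/(398 - 18) = 1/380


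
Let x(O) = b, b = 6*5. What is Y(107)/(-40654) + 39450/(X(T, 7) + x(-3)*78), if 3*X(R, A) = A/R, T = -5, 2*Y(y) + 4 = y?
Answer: 48110394421/2853341644 ≈ 16.861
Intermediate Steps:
Y(y) = -2 + y/2
X(R, A) = A/(3*R) (X(R, A) = (A/R)/3 = A/(3*R))
b = 30
x(O) = 30
Y(107)/(-40654) + 39450/(X(T, 7) + x(-3)*78) = (-2 + (½)*107)/(-40654) + 39450/((⅓)*7/(-5) + 30*78) = (-2 + 107/2)*(-1/40654) + 39450/((⅓)*7*(-⅕) + 2340) = (103/2)*(-1/40654) + 39450/(-7/15 + 2340) = -103/81308 + 39450/(35093/15) = -103/81308 + 39450*(15/35093) = -103/81308 + 591750/35093 = 48110394421/2853341644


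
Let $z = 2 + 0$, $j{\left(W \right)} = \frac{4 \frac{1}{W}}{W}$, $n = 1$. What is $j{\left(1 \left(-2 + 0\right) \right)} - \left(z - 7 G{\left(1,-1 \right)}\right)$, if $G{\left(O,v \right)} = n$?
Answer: $6$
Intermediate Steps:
$G{\left(O,v \right)} = 1$
$j{\left(W \right)} = \frac{4}{W^{2}}$
$z = 2$
$j{\left(1 \left(-2 + 0\right) \right)} - \left(z - 7 G{\left(1,-1 \right)}\right) = \frac{4}{\left(-2 + 0\right)^{2}} - \left(2 - 7\right) = \frac{4}{4} - \left(2 - 7\right) = \frac{4}{4} - -5 = 4 \cdot \frac{1}{4} + 5 = 1 + 5 = 6$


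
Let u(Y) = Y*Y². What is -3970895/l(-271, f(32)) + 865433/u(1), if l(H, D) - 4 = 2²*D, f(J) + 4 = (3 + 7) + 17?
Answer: 79110673/96 ≈ 8.2407e+5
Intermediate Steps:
f(J) = 23 (f(J) = -4 + ((3 + 7) + 17) = -4 + (10 + 17) = -4 + 27 = 23)
l(H, D) = 4 + 4*D (l(H, D) = 4 + 2²*D = 4 + 4*D)
u(Y) = Y³
-3970895/l(-271, f(32)) + 865433/u(1) = -3970895/(4 + 4*23) + 865433/(1³) = -3970895/(4 + 92) + 865433/1 = -3970895/96 + 865433*1 = -3970895*1/96 + 865433 = -3970895/96 + 865433 = 79110673/96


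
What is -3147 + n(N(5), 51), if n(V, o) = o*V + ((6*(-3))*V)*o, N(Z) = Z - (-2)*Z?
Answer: -16152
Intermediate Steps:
N(Z) = 3*Z (N(Z) = Z + 2*Z = 3*Z)
n(V, o) = -17*V*o (n(V, o) = V*o + (-18*V)*o = V*o - 18*V*o = -17*V*o)
-3147 + n(N(5), 51) = -3147 - 17*3*5*51 = -3147 - 17*15*51 = -3147 - 13005 = -16152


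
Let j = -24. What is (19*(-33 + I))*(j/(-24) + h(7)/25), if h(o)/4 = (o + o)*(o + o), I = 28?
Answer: -15371/5 ≈ -3074.2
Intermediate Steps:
h(o) = 16*o² (h(o) = 4*((o + o)*(o + o)) = 4*((2*o)*(2*o)) = 4*(4*o²) = 16*o²)
(19*(-33 + I))*(j/(-24) + h(7)/25) = (19*(-33 + 28))*(-24/(-24) + (16*7²)/25) = (19*(-5))*(-24*(-1/24) + (16*49)*(1/25)) = -95*(1 + 784*(1/25)) = -95*(1 + 784/25) = -95*809/25 = -15371/5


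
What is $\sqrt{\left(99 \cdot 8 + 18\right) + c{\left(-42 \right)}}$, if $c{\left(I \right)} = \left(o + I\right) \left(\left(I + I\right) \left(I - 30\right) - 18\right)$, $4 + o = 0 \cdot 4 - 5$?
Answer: $12 i \sqrt{2130} \approx 553.82 i$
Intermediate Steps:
$o = -9$ ($o = -4 + \left(0 \cdot 4 - 5\right) = -4 + \left(0 - 5\right) = -4 - 5 = -9$)
$c{\left(I \right)} = \left(-18 + 2 I \left(-30 + I\right)\right) \left(-9 + I\right)$ ($c{\left(I \right)} = \left(-9 + I\right) \left(\left(I + I\right) \left(I - 30\right) - 18\right) = \left(-9 + I\right) \left(2 I \left(-30 + I\right) - 18\right) = \left(-9 + I\right) \left(-18 + 2 I \left(-30 + I\right)\right) = \left(-18 + 2 I \left(-30 + I\right)\right) \left(-9 + I\right)$)
$\sqrt{\left(99 \cdot 8 + 18\right) + c{\left(-42 \right)}} = \sqrt{\left(99 \cdot 8 + 18\right) + \left(162 - 78 \left(-42\right)^{2} + 2 \left(-42\right)^{3} + 522 \left(-42\right)\right)} = \sqrt{\left(792 + 18\right) + \left(162 - 137592 + 2 \left(-74088\right) - 21924\right)} = \sqrt{810 - 307530} = \sqrt{-306720} = 12 i \sqrt{2130}$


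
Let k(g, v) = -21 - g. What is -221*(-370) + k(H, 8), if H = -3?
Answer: 81752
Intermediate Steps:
-221*(-370) + k(H, 8) = -221*(-370) + (-21 - 1*(-3)) = 81770 + (-21 + 3) = 81770 - 18 = 81752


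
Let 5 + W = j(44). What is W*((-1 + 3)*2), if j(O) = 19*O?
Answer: 3324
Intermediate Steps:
W = 831 (W = -5 + 19*44 = -5 + 836 = 831)
W*((-1 + 3)*2) = 831*((-1 + 3)*2) = 831*(2*2) = 831*4 = 3324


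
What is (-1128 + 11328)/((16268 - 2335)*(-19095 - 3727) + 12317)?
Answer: -10200/317966609 ≈ -3.2079e-5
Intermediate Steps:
(-1128 + 11328)/((16268 - 2335)*(-19095 - 3727) + 12317) = 10200/(13933*(-22822) + 12317) = 10200/(-317978926 + 12317) = 10200/(-317966609) = 10200*(-1/317966609) = -10200/317966609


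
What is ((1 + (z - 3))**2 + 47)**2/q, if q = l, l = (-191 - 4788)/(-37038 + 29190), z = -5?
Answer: 72327168/4979 ≈ 14526.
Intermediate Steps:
l = 4979/7848 (l = -4979/(-7848) = -4979*(-1/7848) = 4979/7848 ≈ 0.63443)
q = 4979/7848 ≈ 0.63443
((1 + (z - 3))**2 + 47)**2/q = ((1 + (-5 - 3))**2 + 47)**2/(4979/7848) = ((1 - 8)**2 + 47)**2*(7848/4979) = ((-7)**2 + 47)**2*(7848/4979) = (49 + 47)**2*(7848/4979) = 96**2*(7848/4979) = 9216*(7848/4979) = 72327168/4979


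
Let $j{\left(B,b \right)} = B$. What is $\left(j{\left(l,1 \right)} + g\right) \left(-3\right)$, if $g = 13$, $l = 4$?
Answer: $-51$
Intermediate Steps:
$\left(j{\left(l,1 \right)} + g\right) \left(-3\right) = \left(4 + 13\right) \left(-3\right) = 17 \left(-3\right) = -51$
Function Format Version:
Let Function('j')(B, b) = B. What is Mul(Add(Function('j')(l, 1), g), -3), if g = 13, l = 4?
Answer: -51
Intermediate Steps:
Mul(Add(Function('j')(l, 1), g), -3) = Mul(Add(4, 13), -3) = Mul(17, -3) = -51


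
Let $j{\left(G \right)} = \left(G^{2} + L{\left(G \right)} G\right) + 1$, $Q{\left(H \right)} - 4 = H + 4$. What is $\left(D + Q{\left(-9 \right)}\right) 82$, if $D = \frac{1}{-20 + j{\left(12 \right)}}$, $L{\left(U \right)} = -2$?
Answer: $- \frac{8200}{101} \approx -81.188$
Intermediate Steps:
$Q{\left(H \right)} = 8 + H$ ($Q{\left(H \right)} = 4 + \left(H + 4\right) = 4 + \left(4 + H\right) = 8 + H$)
$j{\left(G \right)} = 1 + G^{2} - 2 G$ ($j{\left(G \right)} = \left(G^{2} - 2 G\right) + 1 = 1 + G^{2} - 2 G$)
$D = \frac{1}{101}$ ($D = \frac{1}{-20 + \left(1 + 12^{2} - 24\right)} = \frac{1}{-20 + \left(1 + 144 - 24\right)} = \frac{1}{-20 + 121} = \frac{1}{101} \approx 0.009901$)
$\left(D + Q{\left(-9 \right)}\right) 82 = \left(\frac{1}{101} + \left(8 - 9\right)\right) 82 = \left(\frac{1}{101} - 1\right) 82 = \left(- \frac{100}{101}\right) 82 = - \frac{8200}{101}$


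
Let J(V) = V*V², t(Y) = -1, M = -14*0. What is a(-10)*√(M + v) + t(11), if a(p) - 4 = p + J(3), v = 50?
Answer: -1 + 105*√2 ≈ 147.49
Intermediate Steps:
M = 0
J(V) = V³
a(p) = 31 + p (a(p) = 4 + (p + 3³) = 4 + (p + 27) = 4 + (27 + p) = 31 + p)
a(-10)*√(M + v) + t(11) = (31 - 10)*√(0 + 50) - 1 = 21*√50 - 1 = 21*(5*√2) - 1 = 105*√2 - 1 = -1 + 105*√2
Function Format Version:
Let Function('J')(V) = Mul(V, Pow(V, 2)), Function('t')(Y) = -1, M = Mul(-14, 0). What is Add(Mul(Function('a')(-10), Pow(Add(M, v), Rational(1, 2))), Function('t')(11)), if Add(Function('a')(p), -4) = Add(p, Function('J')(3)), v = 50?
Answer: Add(-1, Mul(105, Pow(2, Rational(1, 2)))) ≈ 147.49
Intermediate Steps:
M = 0
Function('J')(V) = Pow(V, 3)
Function('a')(p) = Add(31, p) (Function('a')(p) = Add(4, Add(p, Pow(3, 3))) = Add(4, Add(p, 27)) = Add(4, Add(27, p)) = Add(31, p))
Add(Mul(Function('a')(-10), Pow(Add(M, v), Rational(1, 2))), Function('t')(11)) = Add(Mul(Add(31, -10), Pow(Add(0, 50), Rational(1, 2))), -1) = Add(Mul(21, Pow(50, Rational(1, 2))), -1) = Add(Mul(21, Mul(5, Pow(2, Rational(1, 2)))), -1) = Add(Mul(105, Pow(2, Rational(1, 2))), -1) = Add(-1, Mul(105, Pow(2, Rational(1, 2))))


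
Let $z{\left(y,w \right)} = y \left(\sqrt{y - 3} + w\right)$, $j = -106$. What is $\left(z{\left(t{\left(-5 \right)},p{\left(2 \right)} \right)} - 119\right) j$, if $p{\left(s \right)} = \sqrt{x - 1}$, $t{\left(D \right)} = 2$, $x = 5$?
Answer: $12190 - 212 i \approx 12190.0 - 212.0 i$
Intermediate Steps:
$p{\left(s \right)} = 2$ ($p{\left(s \right)} = \sqrt{5 - 1} = \sqrt{4} = 2$)
$z{\left(y,w \right)} = y \left(w + \sqrt{-3 + y}\right)$ ($z{\left(y,w \right)} = y \left(\sqrt{-3 + y} + w\right) = y \left(w + \sqrt{-3 + y}\right)$)
$\left(z{\left(t{\left(-5 \right)},p{\left(2 \right)} \right)} - 119\right) j = \left(2 \left(2 + \sqrt{-3 + 2}\right) - 119\right) \left(-106\right) = \left(2 \left(2 + \sqrt{-1}\right) - 119\right) \left(-106\right) = \left(2 \left(2 + i\right) - 119\right) \left(-106\right) = \left(\left(4 + 2 i\right) - 119\right) \left(-106\right) = \left(-115 + 2 i\right) \left(-106\right) = 12190 - 212 i$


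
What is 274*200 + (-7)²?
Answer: 54849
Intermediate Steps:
274*200 + (-7)² = 54800 + 49 = 54849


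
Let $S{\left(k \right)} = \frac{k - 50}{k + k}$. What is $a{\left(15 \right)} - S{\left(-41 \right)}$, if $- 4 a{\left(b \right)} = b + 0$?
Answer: $- \frac{797}{164} \approx -4.8598$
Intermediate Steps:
$S{\left(k \right)} = \frac{-50 + k}{2 k}$
$a{\left(b \right)} = - \frac{b}{4}$ ($a{\left(b \right)} = - \frac{b + 0}{4} = - \frac{b}{4}$)
$a{\left(15 \right)} - S{\left(-41 \right)} = \left(- \frac{1}{4}\right) 15 - \frac{-50 - 41}{2 \left(-41\right)} = - \frac{15}{4} - \frac{1}{2} \left(- \frac{1}{41}\right) \left(-91\right) = - \frac{15}{4} - \frac{91}{82} = - \frac{797}{164}$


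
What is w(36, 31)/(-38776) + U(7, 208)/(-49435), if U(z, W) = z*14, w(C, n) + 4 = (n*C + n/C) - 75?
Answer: -1983841633/69008096160 ≈ -0.028748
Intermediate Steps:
w(C, n) = -79 + C*n + n/C (w(C, n) = -4 + ((n*C + n/C) - 75) = -4 + ((C*n + n/C) - 75) = -4 + (-75 + C*n + n/C) = -79 + C*n + n/C)
U(z, W) = 14*z
w(36, 31)/(-38776) + U(7, 208)/(-49435) = (-79 + 36*31 + 31/36)/(-38776) + (14*7)/(-49435) = (-79 + 1116 + 31*(1/36))*(-1/38776) + 98*(-1/49435) = (-79 + 1116 + 31/36)*(-1/38776) - 98/49435 = (37363/36)*(-1/38776) - 98/49435 = -37363/1395936 - 98/49435 = -1983841633/69008096160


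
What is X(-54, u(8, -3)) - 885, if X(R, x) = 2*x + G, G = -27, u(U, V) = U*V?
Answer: -960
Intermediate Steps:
X(R, x) = -27 + 2*x (X(R, x) = 2*x - 27 = -27 + 2*x)
X(-54, u(8, -3)) - 885 = (-27 + 2*(8*(-3))) - 885 = (-27 + 2*(-24)) - 885 = (-27 - 48) - 885 = -75 - 885 = -960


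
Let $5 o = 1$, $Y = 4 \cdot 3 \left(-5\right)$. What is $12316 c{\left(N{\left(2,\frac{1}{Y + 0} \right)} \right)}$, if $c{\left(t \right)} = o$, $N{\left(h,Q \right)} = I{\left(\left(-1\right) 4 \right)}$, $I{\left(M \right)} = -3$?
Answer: $\frac{12316}{5} \approx 2463.2$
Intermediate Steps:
$Y = -60$ ($Y = 12 \left(-5\right) = -60$)
$o = \frac{1}{5}$ ($o = \frac{1}{5} \cdot 1 = \frac{1}{5} \approx 0.2$)
$N{\left(h,Q \right)} = -3$
$c{\left(t \right)} = \frac{1}{5}$
$12316 c{\left(N{\left(2,\frac{1}{Y + 0} \right)} \right)} = 12316 \cdot \frac{1}{5} = \frac{12316}{5}$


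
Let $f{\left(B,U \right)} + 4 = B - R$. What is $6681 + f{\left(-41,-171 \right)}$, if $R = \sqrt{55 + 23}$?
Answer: $6636 - \sqrt{78} \approx 6627.2$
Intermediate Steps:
$R = \sqrt{78} \approx 8.8318$
$f{\left(B,U \right)} = -4 + B - \sqrt{78}$ ($f{\left(B,U \right)} = -4 + \left(B - \sqrt{78}\right) = -4 + B - \sqrt{78}$)
$6681 + f{\left(-41,-171 \right)} = 6681 - \left(45 + \sqrt{78}\right) = 6636 - \sqrt{78}$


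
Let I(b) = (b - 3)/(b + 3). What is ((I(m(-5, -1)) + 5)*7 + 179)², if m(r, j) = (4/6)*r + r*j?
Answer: 44944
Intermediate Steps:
m(r, j) = 2*r/3 + j*r (m(r, j) = (4*(⅙))*r + j*r = 2*r/3 + j*r)
I(b) = (-3 + b)/(3 + b)
((I(m(-5, -1)) + 5)*7 + 179)² = (((-3 + (⅓)*(-5)*(2 + 3*(-1)))/(3 + (⅓)*(-5)*(2 + 3*(-1))) + 5)*7 + 179)² = (((-3 + (⅓)*(-5)*(2 - 3))/(3 + (⅓)*(-5)*(2 - 3)) + 5)*7 + 179)² = (((-3 + (⅓)*(-5)*(-1))/(3 + (⅓)*(-5)*(-1)) + 5)*7 + 179)² = (((-3 + 5/3)/(3 + 5/3) + 5)*7 + 179)² = ((-4/3/(14/3) + 5)*7 + 179)² = (((3/14)*(-4/3) + 5)*7 + 179)² = ((-2/7 + 5)*7 + 179)² = ((33/7)*7 + 179)² = (33 + 179)² = 212² = 44944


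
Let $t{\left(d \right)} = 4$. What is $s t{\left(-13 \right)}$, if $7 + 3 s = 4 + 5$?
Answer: $\frac{8}{3} \approx 2.6667$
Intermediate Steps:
$s = \frac{2}{3}$ ($s = - \frac{7}{3} + \frac{4 + 5}{3} = - \frac{7}{3} + \frac{1}{3} \cdot 9 = - \frac{7}{3} + 3 = \frac{2}{3} \approx 0.66667$)
$s t{\left(-13 \right)} = \frac{2}{3} \cdot 4 = \frac{8}{3}$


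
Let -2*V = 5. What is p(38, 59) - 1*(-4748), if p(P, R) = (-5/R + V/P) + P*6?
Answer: 22311709/4484 ≈ 4975.9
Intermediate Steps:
V = -5/2 (V = -½*5 = -5/2 ≈ -2.5000)
p(P, R) = -5/R + 6*P - 5/(2*P) (p(P, R) = (-5/R - 5/(2*P)) + P*6 = (-5/R - 5/(2*P)) + 6*P = -5/R + 6*P - 5/(2*P))
p(38, 59) - 1*(-4748) = (-5/59 + 6*38 - 5/2/38) - 1*(-4748) = (-5*1/59 + 228 - 5/2*1/38) + 4748 = (-5/59 + 228 - 5/76) + 4748 = 1021677/4484 + 4748 = 22311709/4484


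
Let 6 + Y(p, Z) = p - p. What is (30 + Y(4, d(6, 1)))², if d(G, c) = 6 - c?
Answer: 576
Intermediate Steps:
Y(p, Z) = -6 (Y(p, Z) = -6 + (p - p) = -6 + 0 = -6)
(30 + Y(4, d(6, 1)))² = (30 - 6)² = 24² = 576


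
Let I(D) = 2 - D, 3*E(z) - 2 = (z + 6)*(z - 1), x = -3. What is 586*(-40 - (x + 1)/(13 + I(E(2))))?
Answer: -816884/35 ≈ -23340.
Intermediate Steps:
E(z) = ⅔ + (-1 + z)*(6 + z)/3 (E(z) = ⅔ + ((z + 6)*(z - 1))/3 = ⅔ + ((6 + z)*(-1 + z))/3 = ⅔ + ((-1 + z)*(6 + z))/3 = ⅔ + (-1 + z)*(6 + z)/3)
586*(-40 - (x + 1)/(13 + I(E(2)))) = 586*(-40 - (-3 + 1)/(13 + (2 - (-4/3 + (⅓)*2² + (5/3)*2)))) = 586*(-40 - (-2)/(13 + (2 - (-4/3 + (⅓)*4 + 10/3)))) = 586*(-40 - (-2)/(13 + (2 - (-4/3 + 4/3 + 10/3)))) = 586*(-40 - (-2)/(13 + (2 - 1*10/3))) = 586*(-40 - (-2)/(13 + (2 - 10/3))) = 586*(-40 - (-2)/(13 - 4/3)) = 586*(-40 - (-2)/35/3) = 586*(-40 - (-2)*3/35) = 586*(-40 - 1*(-6/35)) = 586*(-40 + 6/35) = 586*(-1394/35) = -816884/35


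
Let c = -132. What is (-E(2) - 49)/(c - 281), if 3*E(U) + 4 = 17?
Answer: 160/1239 ≈ 0.12914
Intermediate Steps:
E(U) = 13/3 (E(U) = -4/3 + (⅓)*17 = -4/3 + 17/3 = 13/3)
(-E(2) - 49)/(c - 281) = (-1*13/3 - 49)/(-132 - 281) = (-13/3 - 49)/(-413) = -160/3*(-1/413) = 160/1239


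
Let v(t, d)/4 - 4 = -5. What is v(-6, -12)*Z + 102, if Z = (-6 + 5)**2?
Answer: 98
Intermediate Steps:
v(t, d) = -4 (v(t, d) = 16 + 4*(-5) = 16 - 20 = -4)
Z = 1 (Z = (-1)**2 = 1)
v(-6, -12)*Z + 102 = -4*1 + 102 = -4 + 102 = 98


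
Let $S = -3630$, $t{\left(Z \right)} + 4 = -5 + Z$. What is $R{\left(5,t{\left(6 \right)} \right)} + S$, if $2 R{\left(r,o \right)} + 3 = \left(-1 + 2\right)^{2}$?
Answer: $-3631$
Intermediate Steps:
$t{\left(Z \right)} = -9 + Z$ ($t{\left(Z \right)} = -4 + \left(-5 + Z\right) = -9 + Z$)
$R{\left(r,o \right)} = -1$ ($R{\left(r,o \right)} = - \frac{3}{2} + \frac{\left(-1 + 2\right)^{2}}{2} = - \frac{3}{2} + \frac{1^{2}}{2} = - \frac{3}{2} + \frac{1}{2} \cdot 1 = - \frac{3}{2} + \frac{1}{2} = -1$)
$R{\left(5,t{\left(6 \right)} \right)} + S = -1 - 3630 = -3631$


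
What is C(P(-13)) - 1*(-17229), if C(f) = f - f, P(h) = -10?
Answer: 17229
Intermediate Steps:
C(f) = 0
C(P(-13)) - 1*(-17229) = 0 - 1*(-17229) = 0 + 17229 = 17229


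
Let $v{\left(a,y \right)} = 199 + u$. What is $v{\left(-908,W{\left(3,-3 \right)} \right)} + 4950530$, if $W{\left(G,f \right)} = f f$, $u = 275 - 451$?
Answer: $4950553$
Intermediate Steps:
$u = -176$ ($u = 275 - 451 = -176$)
$W{\left(G,f \right)} = f^{2}$
$v{\left(a,y \right)} = 23$ ($v{\left(a,y \right)} = 199 - 176 = 23$)
$v{\left(-908,W{\left(3,-3 \right)} \right)} + 4950530 = 23 + 4950530 = 4950553$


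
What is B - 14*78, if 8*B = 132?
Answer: -2151/2 ≈ -1075.5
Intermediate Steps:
B = 33/2 (B = (⅛)*132 = 33/2 ≈ 16.500)
B - 14*78 = 33/2 - 14*78 = 33/2 - 1092 = -2151/2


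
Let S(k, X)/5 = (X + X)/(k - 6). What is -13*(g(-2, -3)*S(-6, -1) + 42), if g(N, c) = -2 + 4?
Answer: -1703/3 ≈ -567.67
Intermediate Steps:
S(k, X) = 10*X/(-6 + k) (S(k, X) = 5*((X + X)/(k - 6)) = 5*((2*X)/(-6 + k)) = 5*(2*X/(-6 + k)) = 10*X/(-6 + k))
g(N, c) = 2
-13*(g(-2, -3)*S(-6, -1) + 42) = -13*(2*(10*(-1)/(-6 - 6)) + 42) = -13*(2*(10*(-1)/(-12)) + 42) = -13*(2*(10*(-1)*(-1/12)) + 42) = -13*(2*(⅚) + 42) = -13*(5/3 + 42) = -13*131/3 = -1703/3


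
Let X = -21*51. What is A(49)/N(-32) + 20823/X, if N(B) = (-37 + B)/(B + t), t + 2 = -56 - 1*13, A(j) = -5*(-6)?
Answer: 208067/8211 ≈ 25.340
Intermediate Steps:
A(j) = 30
X = -1071
t = -71 (t = -2 + (-56 - 1*13) = -2 + (-56 - 13) = -2 - 69 = -71)
N(B) = (-37 + B)/(-71 + B) (N(B) = (-37 + B)/(B - 71) = (-37 + B)/(-71 + B))
A(49)/N(-32) + 20823/X = 30/(((-37 - 32)/(-71 - 32))) + 20823/(-1071) = 30/((-69/(-103))) + 20823*(-1/1071) = 30/((-1/103*(-69))) - 6941/357 = 30/(69/103) - 6941/357 = 30*(103/69) - 6941/357 = 1030/23 - 6941/357 = 208067/8211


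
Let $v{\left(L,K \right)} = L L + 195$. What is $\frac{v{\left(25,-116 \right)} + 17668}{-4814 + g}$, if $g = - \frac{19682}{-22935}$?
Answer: $- \frac{53002785}{13798676} \approx -3.8411$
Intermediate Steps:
$g = \frac{19682}{22935}$ ($g = \left(-19682\right) \left(- \frac{1}{22935}\right) = \frac{19682}{22935} \approx 0.85816$)
$v{\left(L,K \right)} = 195 + L^{2}$ ($v{\left(L,K \right)} = L^{2} + 195 = 195 + L^{2}$)
$\frac{v{\left(25,-116 \right)} + 17668}{-4814 + g} = \frac{\left(195 + 25^{2}\right) + 17668}{-4814 + \frac{19682}{22935}} = \frac{\left(195 + 625\right) + 17668}{- \frac{110389408}{22935}} = \left(820 + 17668\right) \left(- \frac{22935}{110389408}\right) = 18488 \left(- \frac{22935}{110389408}\right) = - \frac{53002785}{13798676}$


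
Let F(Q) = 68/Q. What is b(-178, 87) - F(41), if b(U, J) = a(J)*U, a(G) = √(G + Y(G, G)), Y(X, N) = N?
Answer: -68/41 - 178*√174 ≈ -2349.6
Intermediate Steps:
a(G) = √2*√G (a(G) = √(G + G) = √(2*G) = √2*√G)
b(U, J) = U*√2*√J (b(U, J) = (√2*√J)*U = U*√2*√J)
b(-178, 87) - F(41) = -178*√2*√87 - 68/41 = -178*√174 - 68/41 = -68/41 - 178*√174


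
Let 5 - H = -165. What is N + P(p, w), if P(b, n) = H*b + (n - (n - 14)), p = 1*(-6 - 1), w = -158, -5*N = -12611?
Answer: 6731/5 ≈ 1346.2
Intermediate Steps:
N = 12611/5 (N = -1/5*(-12611) = 12611/5 ≈ 2522.2)
p = -7 (p = 1*(-7) = -7)
H = 170 (H = 5 - 1*(-165) = 5 + 165 = 170)
P(b, n) = 14 + 170*b (P(b, n) = 170*b + (n - (n - 14)) = 170*b + (n - (-14 + n)) = 170*b + (n + (14 - n)) = 170*b + 14 = 14 + 170*b)
N + P(p, w) = 12611/5 + (14 + 170*(-7)) = 12611/5 + (14 - 1190) = 12611/5 - 1176 = 6731/5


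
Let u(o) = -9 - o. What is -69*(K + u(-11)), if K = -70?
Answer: 4692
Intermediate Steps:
-69*(K + u(-11)) = -69*(-70 + (-9 - 1*(-11))) = -69*(-70 + (-9 + 11)) = -69*(-70 + 2) = -69*(-68) = 4692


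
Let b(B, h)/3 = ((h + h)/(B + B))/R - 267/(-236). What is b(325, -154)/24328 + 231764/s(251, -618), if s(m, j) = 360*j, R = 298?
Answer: -805352378295991/773194984754400 ≈ -1.0416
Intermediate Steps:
b(B, h) = 801/236 + 3*h/(298*B) (b(B, h) = 3*(((h + h)/(B + B))/298 - 267/(-236)) = 3*(((2*h)/((2*B)))*(1/298) - 267*(-1/236)) = 3*(((2*h)*(1/(2*B)))*(1/298) + 267/236) = 3*((h/B)*(1/298) + 267/236) = 3*(h/(298*B) + 267/236) = 3*(267/236 + h/(298*B)) = 801/236 + 3*h/(298*B))
b(325, -154)/24328 + 231764/s(251, -618) = ((3/35164)*(118*(-154) + 39783*325)/325)/24328 + 231764/((360*(-618))) = ((3/35164)*(1/325)*(-18172 + 12929475))*(1/24328) + 231764/(-222480) = ((3/35164)*(1/325)*12911303)*(1/24328) + 231764*(-1/222480) = (38733909/11428300)*(1/24328) - 57941/55620 = 38733909/278027682400 - 57941/55620 = -805352378295991/773194984754400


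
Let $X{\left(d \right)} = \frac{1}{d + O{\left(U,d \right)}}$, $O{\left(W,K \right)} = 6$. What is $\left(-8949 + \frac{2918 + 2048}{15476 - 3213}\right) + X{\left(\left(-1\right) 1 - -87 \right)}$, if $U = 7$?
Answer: $- \frac{10095756869}{1128196} \approx -8948.6$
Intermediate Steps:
$X{\left(d \right)} = \frac{1}{6 + d}$ ($X{\left(d \right)} = \frac{1}{d + 6} = \frac{1}{6 + d}$)
$\left(-8949 + \frac{2918 + 2048}{15476 - 3213}\right) + X{\left(\left(-1\right) 1 - -87 \right)} = \left(-8949 + \frac{2918 + 2048}{15476 - 3213}\right) + \frac{1}{6 - -86} = \left(-8949 + \frac{4966}{12263}\right) + \frac{1}{6 + \left(-1 + 87\right)} = \left(-8949 + 4966 \cdot \frac{1}{12263}\right) + \frac{1}{6 + 86} = \left(-8949 + \frac{4966}{12263}\right) + \frac{1}{92} = - \frac{109736621}{12263} + \frac{1}{92} = - \frac{10095756869}{1128196}$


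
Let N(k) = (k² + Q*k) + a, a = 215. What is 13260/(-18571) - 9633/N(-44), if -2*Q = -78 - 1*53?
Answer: 169201383/13575401 ≈ 12.464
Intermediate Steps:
Q = 131/2 (Q = -(-78 - 1*53)/2 = -(-78 - 53)/2 = -½*(-131) = 131/2 ≈ 65.500)
N(k) = 215 + k² + 131*k/2 (N(k) = (k² + 131*k/2) + 215 = 215 + k² + 131*k/2)
13260/(-18571) - 9633/N(-44) = 13260/(-18571) - 9633/(215 + (-44)² + (131/2)*(-44)) = 13260*(-1/18571) - 9633/(215 + 1936 - 2882) = -13260/18571 - 9633/(-731) = -13260/18571 - 9633*(-1/731) = -13260/18571 + 9633/731 = 169201383/13575401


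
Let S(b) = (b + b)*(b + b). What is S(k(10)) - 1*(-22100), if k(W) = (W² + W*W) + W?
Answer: 198500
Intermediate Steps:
k(W) = W + 2*W² (k(W) = (W² + W²) + W = 2*W² + W = W + 2*W²)
S(b) = 4*b² (S(b) = (2*b)*(2*b) = 4*b²)
S(k(10)) - 1*(-22100) = 4*(10*(1 + 2*10))² - 1*(-22100) = 4*(10*(1 + 20))² + 22100 = 4*(10*21)² + 22100 = 4*210² + 22100 = 4*44100 + 22100 = 176400 + 22100 = 198500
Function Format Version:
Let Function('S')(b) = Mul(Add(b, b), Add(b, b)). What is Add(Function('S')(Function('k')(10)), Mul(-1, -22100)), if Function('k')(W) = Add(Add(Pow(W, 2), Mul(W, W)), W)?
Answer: 198500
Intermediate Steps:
Function('k')(W) = Add(W, Mul(2, Pow(W, 2))) (Function('k')(W) = Add(Add(Pow(W, 2), Pow(W, 2)), W) = Add(Mul(2, Pow(W, 2)), W) = Add(W, Mul(2, Pow(W, 2))))
Function('S')(b) = Mul(4, Pow(b, 2)) (Function('S')(b) = Mul(Mul(2, b), Mul(2, b)) = Mul(4, Pow(b, 2)))
Add(Function('S')(Function('k')(10)), Mul(-1, -22100)) = Add(Mul(4, Pow(Mul(10, Add(1, Mul(2, 10))), 2)), Mul(-1, -22100)) = Add(Mul(4, Pow(Mul(10, Add(1, 20)), 2)), 22100) = Add(Mul(4, Pow(Mul(10, 21), 2)), 22100) = Add(Mul(4, Pow(210, 2)), 22100) = Add(Mul(4, 44100), 22100) = Add(176400, 22100) = 198500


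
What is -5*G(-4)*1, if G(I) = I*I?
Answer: -80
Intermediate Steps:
G(I) = I²
-5*G(-4)*1 = -5*(-4)²*1 = -5*16*1 = -80*1 = -80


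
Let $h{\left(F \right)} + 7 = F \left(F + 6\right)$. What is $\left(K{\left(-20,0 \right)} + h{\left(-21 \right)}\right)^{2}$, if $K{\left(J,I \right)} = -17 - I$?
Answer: $84681$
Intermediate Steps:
$h{\left(F \right)} = -7 + F \left(6 + F\right)$ ($h{\left(F \right)} = -7 + F \left(F + 6\right) = -7 + F \left(6 + F\right)$)
$\left(K{\left(-20,0 \right)} + h{\left(-21 \right)}\right)^{2} = \left(\left(-17 - 0\right) + \left(-7 + \left(-21\right)^{2} + 6 \left(-21\right)\right)\right)^{2} = \left(\left(-17 + 0\right) - -308\right)^{2} = \left(-17 + 308\right)^{2} = 291^{2} = 84681$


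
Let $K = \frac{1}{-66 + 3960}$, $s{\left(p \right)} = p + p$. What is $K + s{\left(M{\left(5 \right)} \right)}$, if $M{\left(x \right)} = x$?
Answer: $\frac{38941}{3894} \approx 10.0$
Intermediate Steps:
$s{\left(p \right)} = 2 p$
$K = \frac{1}{3894} \approx 0.00025681$
$K + s{\left(M{\left(5 \right)} \right)} = \frac{1}{3894} + 2 \cdot 5 = \frac{1}{3894} + 10 = \frac{38941}{3894}$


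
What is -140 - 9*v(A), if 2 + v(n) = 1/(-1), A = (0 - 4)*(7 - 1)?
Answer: -113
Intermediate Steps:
A = -24 (A = -4*6 = -24)
v(n) = -3 (v(n) = -2 + 1/(-1) = -2 - 1 = -3)
-140 - 9*v(A) = -140 - 9*(-3) = -140 + 27 = -113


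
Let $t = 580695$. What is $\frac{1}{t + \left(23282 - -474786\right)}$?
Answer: $\frac{1}{1078763} \approx 9.2699 \cdot 10^{-7}$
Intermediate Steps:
$\frac{1}{t + \left(23282 - -474786\right)} = \frac{1}{580695 + \left(23282 - -474786\right)} = \frac{1}{580695 + \left(23282 + 474786\right)} = \frac{1}{580695 + 498068} = \frac{1}{1078763}$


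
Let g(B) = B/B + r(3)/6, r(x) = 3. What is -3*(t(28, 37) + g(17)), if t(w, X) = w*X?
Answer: -6225/2 ≈ -3112.5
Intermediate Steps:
g(B) = 3/2 (g(B) = B/B + 3/6 = 1 + 3*(⅙) = 1 + ½ = 3/2)
t(w, X) = X*w
-3*(t(28, 37) + g(17)) = -3*(37*28 + 3/2) = -3*(1036 + 3/2) = -3*2075/2 = -6225/2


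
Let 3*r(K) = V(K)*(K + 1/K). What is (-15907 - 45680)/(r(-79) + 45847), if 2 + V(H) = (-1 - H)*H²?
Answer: 14596119/3027714893 ≈ 0.0048208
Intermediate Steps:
V(H) = -2 + H²*(-1 - H) (V(H) = -2 + (-1 - H)*H² = -2 + H²*(-1 - H))
r(K) = (K + 1/K)*(-2 - K² - K³)/3 (r(K) = ((-2 - K² - K³)*(K + 1/K))/3 = ((K + 1/K)*(-2 - K² - K³))/3 = (K + 1/K)*(-2 - K² - K³)/3)
(-15907 - 45680)/(r(-79) + 45847) = (-15907 - 45680)/(-⅓*(1 + (-79)²)*(2 + (-79)² + (-79)³)/(-79) + 45847) = -61587/(-⅓*(-1/79)*(1 + 6241)*(2 + 6241 - 493039) + 45847) = -61587/(-⅓*(-1/79)*6242*(-486796) + 45847) = -61587/(-3038580632/237 + 45847) = -61587/(-3027714893/237) = -61587*(-237/3027714893) = 14596119/3027714893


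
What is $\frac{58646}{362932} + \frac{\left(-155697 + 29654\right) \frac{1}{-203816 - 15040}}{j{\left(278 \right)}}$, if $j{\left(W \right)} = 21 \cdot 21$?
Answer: $\frac{1426498204123}{8757140498568} \approx 0.1629$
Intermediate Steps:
$j{\left(W \right)} = 441$
$\frac{58646}{362932} + \frac{\left(-155697 + 29654\right) \frac{1}{-203816 - 15040}}{j{\left(278 \right)}} = \frac{58646}{362932} + \frac{\left(-155697 + 29654\right) \frac{1}{-203816 - 15040}}{441} = 58646 \cdot \frac{1}{362932} + - \frac{126043}{-218856} \cdot \frac{1}{441} = \frac{29323}{181466} + \left(-126043\right) \left(- \frac{1}{218856}\right) \frac{1}{441} = \frac{29323}{181466} + \frac{126043}{218856} \cdot \frac{1}{441} = \frac{29323}{181466} + \frac{126043}{96515496} = \frac{1426498204123}{8757140498568}$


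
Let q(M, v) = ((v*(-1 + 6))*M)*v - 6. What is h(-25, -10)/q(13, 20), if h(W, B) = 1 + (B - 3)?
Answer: -6/12997 ≈ -0.00046164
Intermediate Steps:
h(W, B) = -2 + B (h(W, B) = 1 + (-3 + B) = -2 + B)
q(M, v) = -6 + 5*M*v² (q(M, v) = ((v*5)*M)*v - 6 = ((5*v)*M)*v - 6 = (5*M*v)*v - 6 = 5*M*v² - 6 = -6 + 5*M*v²)
h(-25, -10)/q(13, 20) = (-2 - 10)/(-6 + 5*13*20²) = -12/(-6 + 5*13*400) = -12/(-6 + 26000) = -12/25994 = -12*1/25994 = -6/12997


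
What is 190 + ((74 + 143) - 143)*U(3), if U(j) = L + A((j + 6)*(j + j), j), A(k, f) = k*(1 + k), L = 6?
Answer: 220414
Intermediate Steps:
U(j) = 6 + 2*j*(1 + 2*j*(6 + j))*(6 + j) (U(j) = 6 + ((j + 6)*(j + j))*(1 + (j + 6)*(j + j)) = 6 + ((6 + j)*(2*j))*(1 + (6 + j)*(2*j)) = 6 + (2*j*(6 + j))*(1 + 2*j*(6 + j)) = 6 + 2*j*(1 + 2*j*(6 + j))*(6 + j))
190 + ((74 + 143) - 143)*U(3) = 190 + ((74 + 143) - 143)*(6 + 2*3*(1 + 2*3*(6 + 3))*(6 + 3)) = 190 + (217 - 143)*(6 + 2*3*(1 + 2*3*9)*9) = 190 + 74*(6 + 2*3*(1 + 54)*9) = 190 + 74*(6 + 2*3*55*9) = 190 + 74*(6 + 2970) = 190 + 74*2976 = 190 + 220224 = 220414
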